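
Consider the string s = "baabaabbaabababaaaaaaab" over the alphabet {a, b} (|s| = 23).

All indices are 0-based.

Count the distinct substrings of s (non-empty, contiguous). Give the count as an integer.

209

sorted suffixes:
  #0 SA[0]=15  'aaaaaaab'
  #1 SA[1]=16  'aaaaaab'
  #2 SA[2]=17  'aaaaab'
  #3 SA[3]=18  'aaaab'
  #4 SA[4]=19  'aaab'
  #5 SA[5]=20  'aab'
  #6 SA[6]=1  'aabaabbaabababaaaaaaab'
  #7 SA[7]=8  'aabababaaaaaaab'
  #8 SA[8]=4  'aabbaabababaaaaaaab'
  #9 SA[9]=21  'ab'
  #10 SA[10]=13  'abaaaaaaab'
  #11 SA[11]=2  'abaabbaabababaaaaaaab'
  #12 SA[12]=11  'ababaaaaaaab'
  #13 SA[13]=9  'abababaaaaaaab'
  #14 SA[14]=5  'abbaabababaaaaaaab'
  #15 SA[15]=22  'b'
  #16 SA[16]=14  'baaaaaaab'
  #17 SA[17]=0  'baabaabbaabababaaaaaaab'
  #18 SA[18]=7  'baabababaaaaaaab'
  #19 SA[19]=3  'baabbaabababaaaaaaab'
  #20 SA[20]=12  'babaaaaaaab'
  #21 SA[21]=10  'bababaaaaaaab'
  #22 SA[22]=6  'bbaabababaaaaaaab'

SA = [15, 16, 17, 18, 19, 20, 1, 8, 4, 21, 13, 2, 11, 9, 5, 22, 14, 0, 7, 3, 12, 10, 6]
[i] adj suffixes → lcp
  [1] 15/16 → 6 ('aaaaaa')
  [2] 16/17 → 5 ('aaaaa')
  [3] 17/18 → 4 ('aaaa')
  [4] 18/19 → 3 ('aaa')
  [5] 19/20 → 2 ('aa')
  [6] 20/1 → 3 ('aab')
  [7] 1/8 → 4 ('aaba')
  [8] 8/4 → 3 ('aab')
  [9] 4/21 → 1 ('a')
  [10] 21/13 → 2 ('ab')
  [11] 13/2 → 4 ('abaa')
  [12] 2/11 → 3 ('aba')
  [13] 11/9 → 5 ('ababa')
  [14] 9/5 → 2 ('ab')
  [15] 5/22 → 0 ('')
  [16] 22/14 → 1 ('b')
  [17] 14/0 → 3 ('baa')
  [18] 0/7 → 5 ('baaba')
  [19] 7/3 → 4 ('baab')
  [20] 3/12 → 2 ('ba')
  [21] 12/10 → 4 ('baba')
  [22] 10/6 → 1 ('b')

n(n+1)/2 = 23·24/2 = 276
Σ LCP = 0 + 6 + 5 + 4 + 3 + 2 + 3 + 4 + 3 + 1 + 2 + 4 + 3 + 5 + 2 + 0 + 1 + 3 + 5 + 4 + 2 + 4 + 1 = 67
distinct = 276 − 67 = 209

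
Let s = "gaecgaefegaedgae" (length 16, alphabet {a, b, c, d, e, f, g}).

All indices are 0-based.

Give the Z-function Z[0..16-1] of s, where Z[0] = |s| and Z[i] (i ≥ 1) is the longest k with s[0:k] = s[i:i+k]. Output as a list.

[16, 0, 0, 0, 3, 0, 0, 0, 0, 3, 0, 0, 0, 3, 0, 0]

Z[0]=16
i=1: fresh scan; Z[1]=0
i=2: fresh scan; Z[2]=0
i=3: fresh scan; Z[3]=0
i=4: fresh scan; Z[4]=3 scan→box=[4,7)
i=5: min(r-i=2, Z[1]=0)=0; Z[5]=0
i=6: min(r-i=1, Z[2]=0)=0; Z[6]=0
i=7: fresh scan; Z[7]=0
i=8: fresh scan; Z[8]=0
i=9: fresh scan; Z[9]=3 scan→box=[9,12)
i=10: min(r-i=2, Z[1]=0)=0; Z[10]=0
i=11: min(r-i=1, Z[2]=0)=0; Z[11]=0
i=12: fresh scan; Z[12]=0
i=13: fresh scan; Z[13]=3 scan→box=[13,16)
i=14: min(r-i=2, Z[1]=0)=0; Z[14]=0
i=15: min(r-i=1, Z[2]=0)=0; Z[15]=0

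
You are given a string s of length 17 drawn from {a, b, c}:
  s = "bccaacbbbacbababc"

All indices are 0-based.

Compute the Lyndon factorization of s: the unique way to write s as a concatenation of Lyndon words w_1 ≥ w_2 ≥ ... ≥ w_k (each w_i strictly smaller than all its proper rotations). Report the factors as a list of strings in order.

["bcc", "aacbbbacbababc"]

emit factor 1: 'bcc' (i=0, period=3)
emit factor 2: 'aacbbbacbababc' (i=3, period=14)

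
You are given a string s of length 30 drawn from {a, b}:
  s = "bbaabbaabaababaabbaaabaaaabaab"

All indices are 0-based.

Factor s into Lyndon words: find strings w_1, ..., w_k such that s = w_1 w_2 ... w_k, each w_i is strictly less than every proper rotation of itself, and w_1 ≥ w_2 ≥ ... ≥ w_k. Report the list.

["b", "b", "aabb", "aabaababaabb", "aaab", "aaaabaab"]

emit factor 1: 'b' (i=0, period=1)
emit factor 2: 'b' (i=1, period=1)
emit factor 3: 'aabb' (i=2, period=4)
emit factor 4: 'aabaababaabb' (i=6, period=12)
emit factor 5: 'aaab' (i=18, period=4)
emit factor 6: 'aaaabaab' (i=22, period=8)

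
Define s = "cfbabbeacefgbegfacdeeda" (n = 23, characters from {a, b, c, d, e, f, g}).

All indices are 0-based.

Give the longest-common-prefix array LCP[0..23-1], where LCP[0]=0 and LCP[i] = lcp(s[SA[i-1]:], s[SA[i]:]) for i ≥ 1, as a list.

sorted suffixes:
  #0 SA[0]=22  'a'
  #1 SA[1]=3  'abbeacefgbegfacdeeda'
  #2 SA[2]=16  'acdeeda'
  #3 SA[3]=7  'acefgbegfacdeeda'
  #4 SA[4]=2  'babbeacefgbegfacdeeda'
  #5 SA[5]=4  'bbeacefgbegfacdeeda'
  #6 SA[6]=5  'beacefgbegfacdeeda'
  #7 SA[7]=12  'begfacdeeda'
  #8 SA[8]=17  'cdeeda'
  #9 SA[9]=8  'cefgbegfacdeeda'
  #10 SA[10]=0  'cfbabbeacefgbegfacdeeda'
  #11 SA[11]=21  'da'
  #12 SA[12]=18  'deeda'
  #13 SA[13]=6  'eacefgbegfacdeeda'
  #14 SA[14]=20  'eda'
  #15 SA[15]=19  'eeda'
  #16 SA[16]=9  'efgbegfacdeeda'
  #17 SA[17]=13  'egfacdeeda'
  #18 SA[18]=15  'facdeeda'
  #19 SA[19]=1  'fbabbeacefgbegfacdeeda'
  #20 SA[20]=10  'fgbegfacdeeda'
  #21 SA[21]=11  'gbegfacdeeda'
  #22 SA[22]=14  'gfacdeeda'

SA = [22, 3, 16, 7, 2, 4, 5, 12, 17, 8, 0, 21, 18, 6, 20, 19, 9, 13, 15, 1, 10, 11, 14]
[i] adj suffixes → lcp
  [1] 22/3 → 1 ('a')
  [2] 3/16 → 1 ('a')
  [3] 16/7 → 2 ('ac')
  [4] 7/2 → 0 ('')
  [5] 2/4 → 1 ('b')
  [6] 4/5 → 1 ('b')
  [7] 5/12 → 2 ('be')
  [8] 12/17 → 0 ('')
  [9] 17/8 → 1 ('c')
  [10] 8/0 → 1 ('c')
  [11] 0/21 → 0 ('')
  [12] 21/18 → 1 ('d')
  [13] 18/6 → 0 ('')
  [14] 6/20 → 1 ('e')
  [15] 20/19 → 1 ('e')
  [16] 19/9 → 1 ('e')
  [17] 9/13 → 1 ('e')
  [18] 13/15 → 0 ('')
  [19] 15/1 → 1 ('f')
  [20] 1/10 → 1 ('f')
  [21] 10/11 → 0 ('')
  [22] 11/14 → 1 ('g')

[0, 1, 1, 2, 0, 1, 1, 2, 0, 1, 1, 0, 1, 0, 1, 1, 1, 1, 0, 1, 1, 0, 1]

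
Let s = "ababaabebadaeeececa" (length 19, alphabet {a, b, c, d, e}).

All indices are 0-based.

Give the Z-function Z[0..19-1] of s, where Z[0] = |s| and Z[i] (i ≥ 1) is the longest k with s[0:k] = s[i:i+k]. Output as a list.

[19, 0, 3, 0, 1, 2, 0, 0, 0, 1, 0, 1, 0, 0, 0, 0, 0, 0, 1]

Z[0]=19
i=1: i≥r, start 0; Z[1]=0
i=2: i≥r, start 0; Z[2]=3 grow→box=[2,5)
i=3: min(r-i=2, Z[1]=0)=0; Z[3]=0
i=4: min(r-i=1, Z[2]=3)=1; Z[4]=1
i=5: i≥r, start 0; Z[5]=2 grow→box=[5,7)
i=6: min(r-i=1, Z[1]=0)=0; Z[6]=0
i=7: i≥r, start 0; Z[7]=0
i=8: i≥r, start 0; Z[8]=0
i=9: i≥r, start 0; Z[9]=1 grow→box=[9,10)
i=10: i≥r, start 0; Z[10]=0
i=11: i≥r, start 0; Z[11]=1 grow→box=[11,12)
i=12: i≥r, start 0; Z[12]=0
i=13: i≥r, start 0; Z[13]=0
i=14: i≥r, start 0; Z[14]=0
i=15: i≥r, start 0; Z[15]=0
i=16: i≥r, start 0; Z[16]=0
i=17: i≥r, start 0; Z[17]=0
i=18: i≥r, start 0; Z[18]=1 grow→box=[18,19)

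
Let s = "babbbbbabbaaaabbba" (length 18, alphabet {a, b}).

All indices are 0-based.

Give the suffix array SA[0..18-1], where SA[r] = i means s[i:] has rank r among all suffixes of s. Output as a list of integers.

rank | idx | suffix
   0 |  17 | a
   1 |  10 | aaaabbba
   2 |  11 | aaabbba
   3 |  12 | aabbba
   4 |   7 | abbaaaabbba
   5 |  13 | abbba
   6 |   1 | abbbbbabbaaaabbba
   7 |  16 | ba
   8 |   9 | baaaabbba
   9 |   6 | babbaaaabbba
  10 |   0 | babbbbbabbaaaabbba
  11 |  15 | bba
  12 |   8 | bbaaaabbba
  13 |   5 | bbabbaaaabbba
  14 |  14 | bbba
  15 |   4 | bbbabbaaaabbba
  16 |   3 | bbbbabbaaaabbba
  17 |   2 | bbbbbabbaaaabbba

[17, 10, 11, 12, 7, 13, 1, 16, 9, 6, 0, 15, 8, 5, 14, 4, 3, 2]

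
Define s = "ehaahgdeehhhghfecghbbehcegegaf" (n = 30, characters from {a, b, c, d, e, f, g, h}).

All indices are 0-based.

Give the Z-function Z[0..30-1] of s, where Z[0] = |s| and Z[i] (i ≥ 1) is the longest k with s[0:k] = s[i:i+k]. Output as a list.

[30, 0, 0, 0, 0, 0, 0, 1, 2, 0, 0, 0, 0, 0, 0, 1, 0, 0, 0, 0, 0, 2, 0, 0, 1, 0, 1, 0, 0, 0]

Z[0]=30
i=1: i≥r, start 0; Z[1]=0
i=2: i≥r, start 0; Z[2]=0
i=3: i≥r, start 0; Z[3]=0
i=4: i≥r, start 0; Z[4]=0
i=5: i≥r, start 0; Z[5]=0
i=6: i≥r, start 0; Z[6]=0
i=7: i≥r, start 0; Z[7]=1 extend→box=[7,8)
i=8: i≥r, start 0; Z[8]=2 extend→box=[8,10)
i=9: min(r-i=1, Z[1]=0)=0; Z[9]=0
i=10: i≥r, start 0; Z[10]=0
i=11: i≥r, start 0; Z[11]=0
i=12: i≥r, start 0; Z[12]=0
i=13: i≥r, start 0; Z[13]=0
i=14: i≥r, start 0; Z[14]=0
i=15: i≥r, start 0; Z[15]=1 extend→box=[15,16)
i=16: i≥r, start 0; Z[16]=0
i=17: i≥r, start 0; Z[17]=0
i=18: i≥r, start 0; Z[18]=0
i=19: i≥r, start 0; Z[19]=0
i=20: i≥r, start 0; Z[20]=0
i=21: i≥r, start 0; Z[21]=2 extend→box=[21,23)
i=22: min(r-i=1, Z[1]=0)=0; Z[22]=0
i=23: i≥r, start 0; Z[23]=0
i=24: i≥r, start 0; Z[24]=1 extend→box=[24,25)
i=25: i≥r, start 0; Z[25]=0
i=26: i≥r, start 0; Z[26]=1 extend→box=[26,27)
i=27: i≥r, start 0; Z[27]=0
i=28: i≥r, start 0; Z[28]=0
i=29: i≥r, start 0; Z[29]=0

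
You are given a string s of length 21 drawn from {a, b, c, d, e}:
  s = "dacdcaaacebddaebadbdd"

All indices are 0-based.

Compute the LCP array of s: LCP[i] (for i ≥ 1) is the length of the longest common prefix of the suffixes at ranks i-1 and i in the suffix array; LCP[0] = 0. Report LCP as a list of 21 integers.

rank | idx | suffix
   0 |   5 | aaacebddaebadbdd
   1 |   6 | aacebddaebadbdd
   2 |   1 | acdcaaacebddaebadbdd
   3 |   7 | acebddaebadbdd
   4 |  16 | adbdd
   5 |  13 | aebadbdd
   6 |  15 | badbdd
   7 |  18 | bdd
   8 |  10 | bddaebadbdd
   9 |   4 | caaacebddaebadbdd
  10 |   2 | cdcaaacebddaebadbdd
  11 |   8 | cebddaebadbdd
  12 |  20 | d
  13 |   0 | dacdcaaacebddaebadbdd
  14 |  12 | daebadbdd
  15 |  17 | dbdd
  16 |   3 | dcaaacebddaebadbdd
  17 |  19 | dd
  18 |  11 | ddaebadbdd
  19 |  14 | ebadbdd
  20 |   9 | ebddaebadbdd

SA = [5, 6, 1, 7, 16, 13, 15, 18, 10, 4, 2, 8, 20, 0, 12, 17, 3, 19, 11, 14, 9]
rank  pair      lcp
   1  s[5:],s[6:]  2  'aa'
   2  s[6:],s[1:]  1  'a'
   3  s[1:],s[7:]  2  'ac'
   4  s[7:],s[16:]  1  'a'
   5  s[16:],s[13:]  1  'a'
   6  s[13:],s[15:]  0  ''
   7  s[15:],s[18:]  1  'b'
   8  s[18:],s[10:]  3  'bdd'
   9  s[10:],s[4:]  0  ''
  10  s[4:],s[2:]  1  'c'
  11  s[2:],s[8:]  1  'c'
  12  s[8:],s[20:]  0  ''
  13  s[20:],s[0:]  1  'd'
  14  s[0:],s[12:]  2  'da'
  15  s[12:],s[17:]  1  'd'
  16  s[17:],s[3:]  1  'd'
  17  s[3:],s[19:]  1  'd'
  18  s[19:],s[11:]  2  'dd'
  19  s[11:],s[14:]  0  ''
  20  s[14:],s[9:]  2  'eb'

[0, 2, 1, 2, 1, 1, 0, 1, 3, 0, 1, 1, 0, 1, 2, 1, 1, 1, 2, 0, 2]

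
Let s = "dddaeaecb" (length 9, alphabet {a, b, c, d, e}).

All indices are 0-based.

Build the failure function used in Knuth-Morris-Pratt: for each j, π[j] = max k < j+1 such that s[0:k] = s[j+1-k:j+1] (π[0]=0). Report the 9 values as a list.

[0, 1, 2, 0, 0, 0, 0, 0, 0]

π[0] = 0
j=1 s[j]='d': π[1]=1 (border 'd')
j=2 s[j]='d': π[2]=2 (border 'dd')
j=3 s[j]='a': k: 2→1→0; π[3]=0 (border '')
j=4 s[j]='e': π[4]=0 (border '')
j=5 s[j]='a': π[5]=0 (border '')
j=6 s[j]='e': π[6]=0 (border '')
j=7 s[j]='c': π[7]=0 (border '')
j=8 s[j]='b': π[8]=0 (border '')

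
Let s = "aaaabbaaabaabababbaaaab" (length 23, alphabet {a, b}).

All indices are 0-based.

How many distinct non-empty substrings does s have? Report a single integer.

sorted suffixes:
  #0 SA[0]=18  'aaaab'
  #1 SA[1]=0  'aaaabbaaabaabababbaaaab'
  #2 SA[2]=19  'aaab'
  #3 SA[3]=6  'aaabaabababbaaaab'
  #4 SA[4]=1  'aaabbaaabaabababbaaaab'
  #5 SA[5]=20  'aab'
  #6 SA[6]=7  'aabaabababbaaaab'
  #7 SA[7]=10  'aabababbaaaab'
  #8 SA[8]=2  'aabbaaabaabababbaaaab'
  #9 SA[9]=21  'ab'
  #10 SA[10]=8  'abaabababbaaaab'
  #11 SA[11]=11  'abababbaaaab'
  #12 SA[12]=13  'ababbaaaab'
  #13 SA[13]=15  'abbaaaab'
  #14 SA[14]=3  'abbaaabaabababbaaaab'
  #15 SA[15]=22  'b'
  #16 SA[16]=17  'baaaab'
  #17 SA[17]=5  'baaabaabababbaaaab'
  #18 SA[18]=9  'baabababbaaaab'
  #19 SA[19]=12  'bababbaaaab'
  #20 SA[20]=14  'babbaaaab'
  #21 SA[21]=16  'bbaaaab'
  #22 SA[22]=4  'bbaaabaabababbaaaab'

SA = [18, 0, 19, 6, 1, 20, 7, 10, 2, 21, 8, 11, 13, 15, 3, 22, 17, 5, 9, 12, 14, 16, 4]
i: (SA[i-1],SA[i]) lcp shared
  1: (18,0) 5 'aaaab'
  2: (0,19) 3 'aaa'
  3: (19,6) 4 'aaab'
  4: (6,1) 4 'aaab'
  5: (1,20) 2 'aa'
  6: (20,7) 3 'aab'
  7: (7,10) 4 'aaba'
  8: (10,2) 3 'aab'
  9: (2,21) 1 'a'
  10: (21,8) 2 'ab'
  11: (8,11) 3 'aba'
  12: (11,13) 4 'abab'
  13: (13,15) 2 'ab'
  14: (15,3) 6 'abbaaa'
  15: (3,22) 0 ''
  16: (22,17) 1 'b'
  17: (17,5) 4 'baaa'
  18: (5,9) 3 'baa'
  19: (9,12) 2 'ba'
  20: (12,14) 3 'bab'
  21: (14,16) 1 'b'
  22: (16,4) 5 'bbaaa'

n(n+1)/2 = 23·24/2 = 276
Σ LCP = 0 + 5 + 3 + 4 + 4 + 2 + 3 + 4 + 3 + 1 + 2 + 3 + 4 + 2 + 6 + 0 + 1 + 4 + 3 + 2 + 3 + 1 + 5 = 65
distinct = 276 − 65 = 211

211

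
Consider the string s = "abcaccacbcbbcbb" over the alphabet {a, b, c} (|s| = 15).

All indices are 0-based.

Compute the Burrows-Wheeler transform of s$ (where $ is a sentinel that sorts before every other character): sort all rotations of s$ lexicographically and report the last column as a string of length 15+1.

rank  rotation          last
    0  $abcaccacbcbbcbb  b
    1  abcaccacbcbbcbb$  $
    2  acbcbbcbb$abcacc  c
    3  accacbcbbcbb$abc  c
    4  b$abcaccacbcbbcb  b
    5  bb$abcaccacbcbbc  c
    6  bbcbb$abcaccacbc  c
    7  bcaccacbcbbcbb$a  a
    8  bcbb$abcaccacbcb  b
    9  bcbbcbb$abcaccac  c
   10  cacbcbbcbb$abcac  c
   11  caccacbcbbcbb$ab  b
   12  cbb$abcaccacbcbb  b
   13  cbbcbb$abcaccacb  b
   14  cbcbbcbb$abcacca  a
   15  ccacbcbbcbb$abca  a

b$ccbccabccbbbaa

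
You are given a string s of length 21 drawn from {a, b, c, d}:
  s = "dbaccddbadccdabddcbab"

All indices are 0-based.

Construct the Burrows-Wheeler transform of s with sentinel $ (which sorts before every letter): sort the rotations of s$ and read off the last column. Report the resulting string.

bbdbbacddaddaccc$ddacb

rank  rotation                last
    0  $dbaccddbadccdabddcbab  b
    1  ab$dbaccddbadccdabddcb  b
    2  abddcbab$dbaccddbadccd  d
    3  accddbadccdabddcbab$db  b
    4  adccdabddcbab$dbaccddb  b
    5  b$dbaccddbadccdabddcba  a
    6  bab$dbaccddbadccdabddc  c
    7  baccddbadccdabddcbab$d  d
    8  badccdabddcbab$dbaccdd  d
    9  bddcbab$dbaccddbadccda  a
   10  cbab$dbaccddbadccdabdd  d
   11  ccdabddcbab$dbaccddbad  d
   12  ccddbadccdabddcbab$dba  a
   13  cdabddcbab$dbaccddbadc  c
   14  cddbadccdabddcbab$dbac  c
   15  dabddcbab$dbaccddbadcc  c
   16  dbaccddbadccdabddcbab$  $
   17  dbadccdabddcbab$dbaccd  d
   18  dcbab$dbaccddbadccdabd  d
   19  dccdabddcbab$dbaccddba  a
   20  ddbadccdabddcbab$dbacc  c
   21  ddcbab$dbaccddbadccdab  b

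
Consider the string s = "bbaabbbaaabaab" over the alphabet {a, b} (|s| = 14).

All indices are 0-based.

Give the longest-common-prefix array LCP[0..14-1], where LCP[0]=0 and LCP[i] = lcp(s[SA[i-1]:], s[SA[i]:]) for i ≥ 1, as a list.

[0, 2, 3, 3, 1, 2, 2, 0, 1, 3, 4, 1, 4, 2]

rank→(start, suffix):
  0 → (7, 'aaabaab')
  1 → (11, 'aab')
  2 → (8, 'aabaab')
  3 → (2, 'aabbbaaabaab')
  4 → (12, 'ab')
  5 → (9, 'abaab')
  6 → (3, 'abbbaaabaab')
  7 → (13, 'b')
  8 → (6, 'baaabaab')
  9 → (10, 'baab')
  10 → (1, 'baabbbaaabaab')
  11 → (5, 'bbaaabaab')
  12 → (0, 'bbaabbbaaabaab')
  13 → (4, 'bbbaaabaab')

SA = [7, 11, 8, 2, 12, 9, 3, 13, 6, 10, 1, 5, 0, 4]
i: (SA[i-1],SA[i]) lcp shared
  1: (7,11) 2 'aa'
  2: (11,8) 3 'aab'
  3: (8,2) 3 'aab'
  4: (2,12) 1 'a'
  5: (12,9) 2 'ab'
  6: (9,3) 2 'ab'
  7: (3,13) 0 ''
  8: (13,6) 1 'b'
  9: (6,10) 3 'baa'
  10: (10,1) 4 'baab'
  11: (1,5) 1 'b'
  12: (5,0) 4 'bbaa'
  13: (0,4) 2 'bb'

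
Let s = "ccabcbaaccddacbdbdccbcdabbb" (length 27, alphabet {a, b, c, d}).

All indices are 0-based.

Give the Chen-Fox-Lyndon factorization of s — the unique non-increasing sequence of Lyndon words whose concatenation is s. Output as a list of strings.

emit factor 1: 'c' (i=0, period=1)
emit factor 2: 'c' (i=1, period=1)
emit factor 3: 'abcb' (i=2, period=4)
emit factor 4: 'aaccddacbdbdccbcdabbb' (i=6, period=21)

["c", "c", "abcb", "aaccddacbdbdccbcdabbb"]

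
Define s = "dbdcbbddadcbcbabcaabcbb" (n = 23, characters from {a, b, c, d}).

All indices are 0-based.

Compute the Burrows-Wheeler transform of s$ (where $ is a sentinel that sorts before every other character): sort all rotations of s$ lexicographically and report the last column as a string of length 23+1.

rank  rotation                  last
    0  $dbdcbbddadcbcbabcaabcbb  b
    1  aabcbb$dbdcbbddadcbcbabc  c
    2  abcaabcbb$dbdcbbddadcbcb  b
    3  abcbb$dbdcbbddadcbcbabca  a
    4  adcbcbabcaabcbb$dbdcbbdd  d
    5  b$dbdcbbddadcbcbabcaabcb  b
    6  babcaabcbb$dbdcbbddadcbc  c
    7  bb$dbdcbbddadcbcbabcaabc  c
    8  bbddadcbcbabcaabcbb$dbdc  c
    9  bcaabcbb$dbdcbbddadcbcba  a
   10  bcbabcaabcbb$dbdcbbddadc  c
   11  bcbb$dbdcbbddadcbcbabcaa  a
   12  bdcbbddadcbcbabcaabcbb$d  d
   13  bddadcbcbabcaabcbb$dbdcb  b
   14  caabcbb$dbdcbbddadcbcbab  b
   15  cbabcaabcbb$dbdcbbddadcb  b
   16  cbb$dbdcbbddadcbcbabcaab  b
   17  cbbddadcbcbabcaabcbb$dbd  d
   18  cbcbabcaabcbb$dbdcbbddad  d
   19  dadcbcbabcaabcbb$dbdcbbd  d
   20  dbdcbbddadcbcbabcaabcbb$  $
   21  dcbbddadcbcbabcaabcbb$db  b
   22  dcbcbabcaabcbb$dbdcbbdda  a
   23  ddadcbcbabcaabcbb$dbdcbb  b

bcbadbcccacadbbbbddd$bab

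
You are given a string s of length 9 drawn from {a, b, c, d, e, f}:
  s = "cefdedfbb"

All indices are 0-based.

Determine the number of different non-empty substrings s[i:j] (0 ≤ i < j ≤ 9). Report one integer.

rank→(start, suffix):
  0 → (8, 'b')
  1 → (7, 'bb')
  2 → (0, 'cefdedfbb')
  3 → (3, 'dedfbb')
  4 → (5, 'dfbb')
  5 → (4, 'edfbb')
  6 → (1, 'efdedfbb')
  7 → (6, 'fbb')
  8 → (2, 'fdedfbb')

SA = [8, 7, 0, 3, 5, 4, 1, 6, 2]
rank  pair      lcp
   1  s[8:],s[7:]  1  'b'
   2  s[7:],s[0:]  0  ''
   3  s[0:],s[3:]  0  ''
   4  s[3:],s[5:]  1  'd'
   5  s[5:],s[4:]  0  ''
   6  s[4:],s[1:]  1  'e'
   7  s[1:],s[6:]  0  ''
   8  s[6:],s[2:]  1  'f'

n(n+1)/2 = 9·10/2 = 45
Σ LCP = 0 + 1 + 0 + 0 + 1 + 0 + 1 + 0 + 1 = 4
distinct = 45 − 4 = 41

41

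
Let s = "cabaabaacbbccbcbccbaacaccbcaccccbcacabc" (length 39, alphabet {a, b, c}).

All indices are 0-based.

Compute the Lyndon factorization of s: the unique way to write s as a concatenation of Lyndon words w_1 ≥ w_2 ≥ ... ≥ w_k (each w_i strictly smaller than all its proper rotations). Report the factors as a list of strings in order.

["c", "ab", "aabaacbbccbcbccbaacaccbcaccccbcacabc"]

emit factor 1: 'c' (i=0, period=1)
emit factor 2: 'ab' (i=1, period=2)
emit factor 3: 'aabaacbbccbcbccbaacaccbcaccccbcacabc' (i=3, period=36)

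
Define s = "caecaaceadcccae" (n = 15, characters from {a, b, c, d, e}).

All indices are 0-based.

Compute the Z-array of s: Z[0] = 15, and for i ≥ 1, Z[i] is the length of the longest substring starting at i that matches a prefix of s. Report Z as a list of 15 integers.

Z[0]=15
i=1: i≥r, start 0; Z[1]=0
i=2: i≥r, start 0; Z[2]=0
i=3: i≥r, start 0; Z[3]=2 extend→box=[3,5)
i=4: min(r-i=1, Z[1]=0)=0; Z[4]=0
i=5: i≥r, start 0; Z[5]=0
i=6: i≥r, start 0; Z[6]=1 extend→box=[6,7)
i=7: i≥r, start 0; Z[7]=0
i=8: i≥r, start 0; Z[8]=0
i=9: i≥r, start 0; Z[9]=0
i=10: i≥r, start 0; Z[10]=1 extend→box=[10,11)
i=11: i≥r, start 0; Z[11]=1 extend→box=[11,12)
i=12: i≥r, start 0; Z[12]=3 extend→box=[12,15)
i=13: min(r-i=2, Z[1]=0)=0; Z[13]=0
i=14: min(r-i=1, Z[2]=0)=0; Z[14]=0

[15, 0, 0, 2, 0, 0, 1, 0, 0, 0, 1, 1, 3, 0, 0]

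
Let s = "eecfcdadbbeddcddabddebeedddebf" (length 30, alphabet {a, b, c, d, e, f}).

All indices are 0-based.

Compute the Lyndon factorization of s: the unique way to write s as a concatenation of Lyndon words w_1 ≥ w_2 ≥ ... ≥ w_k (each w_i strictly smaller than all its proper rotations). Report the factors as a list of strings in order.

["e", "e", "cf", "cd", "adbbeddcdd", "abddebeedddebf"]

emit factor 1: 'e' (i=0, period=1)
emit factor 2: 'e' (i=1, period=1)
emit factor 3: 'cf' (i=2, period=2)
emit factor 4: 'cd' (i=4, period=2)
emit factor 5: 'adbbeddcdd' (i=6, period=10)
emit factor 6: 'abddebeedddebf' (i=16, period=14)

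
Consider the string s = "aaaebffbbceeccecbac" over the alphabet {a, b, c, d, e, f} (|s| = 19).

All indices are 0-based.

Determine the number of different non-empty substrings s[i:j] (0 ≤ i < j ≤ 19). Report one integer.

sorted suffixes:
  #0 SA[0]=0  'aaaebffbbceeccecbac'
  #1 SA[1]=1  'aaebffbbceeccecbac'
  #2 SA[2]=17  'ac'
  #3 SA[3]=2  'aebffbbceeccecbac'
  #4 SA[4]=16  'bac'
  #5 SA[5]=7  'bbceeccecbac'
  #6 SA[6]=8  'bceeccecbac'
  #7 SA[7]=4  'bffbbceeccecbac'
  #8 SA[8]=18  'c'
  #9 SA[9]=15  'cbac'
  #10 SA[10]=12  'ccecbac'
  #11 SA[11]=13  'cecbac'
  #12 SA[12]=9  'ceeccecbac'
  #13 SA[13]=3  'ebffbbceeccecbac'
  #14 SA[14]=14  'ecbac'
  #15 SA[15]=11  'eccecbac'
  #16 SA[16]=10  'eeccecbac'
  #17 SA[17]=6  'fbbceeccecbac'
  #18 SA[18]=5  'ffbbceeccecbac'

SA = [0, 1, 17, 2, 16, 7, 8, 4, 18, 15, 12, 13, 9, 3, 14, 11, 10, 6, 5]
[i] adj suffixes → lcp
  [1] 0/1 → 2 ('aa')
  [2] 1/17 → 1 ('a')
  [3] 17/2 → 1 ('a')
  [4] 2/16 → 0 ('')
  [5] 16/7 → 1 ('b')
  [6] 7/8 → 1 ('b')
  [7] 8/4 → 1 ('b')
  [8] 4/18 → 0 ('')
  [9] 18/15 → 1 ('c')
  [10] 15/12 → 1 ('c')
  [11] 12/13 → 1 ('c')
  [12] 13/9 → 2 ('ce')
  [13] 9/3 → 0 ('')
  [14] 3/14 → 1 ('e')
  [15] 14/11 → 2 ('ec')
  [16] 11/10 → 1 ('e')
  [17] 10/6 → 0 ('')
  [18] 6/5 → 1 ('f')

n(n+1)/2 = 19·20/2 = 190
Σ LCP = 0 + 2 + 1 + 1 + 0 + 1 + 1 + 1 + 0 + 1 + 1 + 1 + 2 + 0 + 1 + 2 + 1 + 0 + 1 = 17
distinct = 190 − 17 = 173

173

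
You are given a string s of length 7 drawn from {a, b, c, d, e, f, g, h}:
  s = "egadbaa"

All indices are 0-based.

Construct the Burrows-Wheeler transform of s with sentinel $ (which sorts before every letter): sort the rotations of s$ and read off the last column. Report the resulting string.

aabgda$e

rank  rotation  last
    0  $egadbaa  a
    1  a$egadba  a
    2  aa$egadb  b
    3  adbaa$eg  g
    4  baa$egad  d
    5  dbaa$ega  a
    6  egadbaa$  $
    7  gadbaa$e  e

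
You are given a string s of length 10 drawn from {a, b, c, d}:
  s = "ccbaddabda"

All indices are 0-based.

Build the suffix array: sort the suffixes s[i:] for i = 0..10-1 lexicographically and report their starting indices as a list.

rank | idx | suffix
   0 |   9 | a
   1 |   6 | abda
   2 |   3 | addabda
   3 |   2 | baddabda
   4 |   7 | bda
   5 |   1 | cbaddabda
   6 |   0 | ccbaddabda
   7 |   8 | da
   8 |   5 | dabda
   9 |   4 | ddabda

[9, 6, 3, 2, 7, 1, 0, 8, 5, 4]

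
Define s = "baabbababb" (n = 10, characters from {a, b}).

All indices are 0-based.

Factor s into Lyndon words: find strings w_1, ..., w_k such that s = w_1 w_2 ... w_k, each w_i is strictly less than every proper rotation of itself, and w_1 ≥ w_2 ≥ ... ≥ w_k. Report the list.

["b", "aabbababb"]

emit factor 1: 'b' (i=0, period=1)
emit factor 2: 'aabbababb' (i=1, period=9)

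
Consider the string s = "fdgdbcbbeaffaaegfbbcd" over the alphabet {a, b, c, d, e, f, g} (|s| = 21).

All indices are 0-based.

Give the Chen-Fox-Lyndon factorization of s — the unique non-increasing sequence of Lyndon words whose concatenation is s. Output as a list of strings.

["f", "dg", "d", "bc", "bbe", "aff", "aaegfbbcd"]

emit factor 1: 'f' (i=0, period=1)
emit factor 2: 'dg' (i=1, period=2)
emit factor 3: 'd' (i=3, period=1)
emit factor 4: 'bc' (i=4, period=2)
emit factor 5: 'bbe' (i=6, period=3)
emit factor 6: 'aff' (i=9, period=3)
emit factor 7: 'aaegfbbcd' (i=12, period=9)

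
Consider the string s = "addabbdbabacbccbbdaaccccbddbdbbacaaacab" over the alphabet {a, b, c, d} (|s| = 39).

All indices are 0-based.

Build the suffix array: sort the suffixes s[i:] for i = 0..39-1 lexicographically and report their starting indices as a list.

[33, 34, 18, 37, 8, 3, 31, 35, 10, 19, 0, 38, 7, 30, 9, 29, 15, 4, 12, 16, 5, 27, 24, 32, 36, 14, 11, 23, 13, 22, 21, 20, 17, 2, 6, 28, 26, 1, 25]

rank | idx | suffix
   0 |  33 | aaacab
   1 |  34 | aacab
   2 |  18 | aaccccbddbdbbacaaacab
   3 |  37 | ab
   4 |   8 | abacbccbbdaaccccbddbdbbacaaacab
   5 |   3 | abbdbabacbccbbdaaccccbddbdbbacaaacab
   6 |  31 | acaaacab
   7 |  35 | acab
   8 |  10 | acbccbbdaaccccbddbdbbacaaacab
   9 |  19 | accccbddbdbbacaaacab
  10 |   0 | addabbdbabacbccbbdaaccccbddbdbbacaaacab
  11 |  38 | b
  12 |   7 | babacbccbbdaaccccbddbdbbacaaacab
  13 |  30 | bacaaacab
  14 |   9 | bacbccbbdaaccccbddbdbbacaaacab
  15 |  29 | bbacaaacab
  16 |  15 | bbdaaccccbddbdbbacaaacab
  17 |   4 | bbdbabacbccbbdaaccccbddbdbbacaaacab
  18 |  12 | bccbbdaaccccbddbdbbacaaacab
  19 |  16 | bdaaccccbddbdbbacaaacab
  20 |   5 | bdbabacbccbbdaaccccbddbdbbacaaacab
  21 |  27 | bdbbacaaacab
  22 |  24 | bddbdbbacaaacab
  23 |  32 | caaacab
  24 |  36 | cab
  25 |  14 | cbbdaaccccbddbdbbacaaacab
  26 |  11 | cbccbbdaaccccbddbdbbacaaacab
  27 |  23 | cbddbdbbacaaacab
  28 |  13 | ccbbdaaccccbddbdbbacaaacab
  29 |  22 | ccbddbdbbacaaacab
  30 |  21 | cccbddbdbbacaaacab
  31 |  20 | ccccbddbdbbacaaacab
  32 |  17 | daaccccbddbdbbacaaacab
  33 |   2 | dabbdbabacbccbbdaaccccbddbdbbacaaacab
  34 |   6 | dbabacbccbbdaaccccbddbdbbacaaacab
  35 |  28 | dbbacaaacab
  36 |  26 | dbdbbacaaacab
  37 |   1 | ddabbdbabacbccbbdaaccccbddbdbbacaaacab
  38 |  25 | ddbdbbacaaacab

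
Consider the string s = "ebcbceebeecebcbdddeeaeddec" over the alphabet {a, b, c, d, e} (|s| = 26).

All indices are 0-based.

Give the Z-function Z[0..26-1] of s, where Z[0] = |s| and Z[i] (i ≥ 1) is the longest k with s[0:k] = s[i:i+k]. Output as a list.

Z[0]=26
i=1: outside box; Z[1]=0
i=2: outside box; Z[2]=0
i=3: outside box; Z[3]=0
i=4: outside box; Z[4]=0
i=5: outside box; Z[5]=1 scan→box=[5,6)
i=6: outside box; Z[6]=2 scan→box=[6,8)
i=7: min(r-i=1, Z[1]=0)=0; Z[7]=0
i=8: outside box; Z[8]=1 scan→box=[8,9)
i=9: outside box; Z[9]=1 scan→box=[9,10)
i=10: outside box; Z[10]=0
i=11: outside box; Z[11]=4 scan→box=[11,15)
i=12: min(r-i=3, Z[1]=0)=0; Z[12]=0
i=13: min(r-i=2, Z[2]=0)=0; Z[13]=0
i=14: min(r-i=1, Z[3]=0)=0; Z[14]=0
i=15: outside box; Z[15]=0
i=16: outside box; Z[16]=0
i=17: outside box; Z[17]=0
i=18: outside box; Z[18]=1 scan→box=[18,19)
i=19: outside box; Z[19]=1 scan→box=[19,20)
i=20: outside box; Z[20]=0
i=21: outside box; Z[21]=1 scan→box=[21,22)
i=22: outside box; Z[22]=0
i=23: outside box; Z[23]=0
i=24: outside box; Z[24]=1 scan→box=[24,25)
i=25: outside box; Z[25]=0

[26, 0, 0, 0, 0, 1, 2, 0, 1, 1, 0, 4, 0, 0, 0, 0, 0, 0, 1, 1, 0, 1, 0, 0, 1, 0]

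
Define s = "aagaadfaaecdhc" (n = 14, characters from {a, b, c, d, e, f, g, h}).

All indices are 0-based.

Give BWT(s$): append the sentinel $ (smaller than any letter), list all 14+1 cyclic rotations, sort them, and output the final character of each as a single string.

cgf$aaaheacadad

rank  rotation         last
    0  $aagaadfaaecdhc  c
    1  aadfaaecdhc$aag  g
    2  aaecdhc$aagaadf  f
    3  aagaadfaaecdhc$  $
    4  adfaaecdhc$aaga  a
    5  aecdhc$aagaadfa  a
    6  agaadfaaecdhc$a  a
    7  c$aagaadfaaecdh  h
    8  cdhc$aagaadfaae  e
    9  dfaaecdhc$aagaa  a
   10  dhc$aagaadfaaec  c
   11  ecdhc$aagaadfaa  a
   12  faaecdhc$aagaad  d
   13  gaadfaaecdhc$aa  a
   14  hc$aagaadfaaecd  d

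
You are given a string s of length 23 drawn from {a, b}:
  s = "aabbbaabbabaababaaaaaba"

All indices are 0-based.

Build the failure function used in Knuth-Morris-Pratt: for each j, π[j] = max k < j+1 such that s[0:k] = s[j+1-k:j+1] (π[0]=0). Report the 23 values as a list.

π[0] = 0
j=1 s[j]='a': π[1]=1 (border 'a')
j=2 s[j]='b': k: 1→0; π[2]=0 (border '')
j=3 s[j]='b': π[3]=0 (border '')
j=4 s[j]='b': π[4]=0 (border '')
j=5 s[j]='a': π[5]=1 (border 'a')
j=6 s[j]='a': π[6]=2 (border 'aa')
j=7 s[j]='b': π[7]=3 (border 'aab')
j=8 s[j]='b': π[8]=4 (border 'aabb')
j=9 s[j]='a': k: 4→0; π[9]=1 (border 'a')
j=10 s[j]='b': k: 1→0; π[10]=0 (border '')
j=11 s[j]='a': π[11]=1 (border 'a')
j=12 s[j]='a': π[12]=2 (border 'aa')
j=13 s[j]='b': π[13]=3 (border 'aab')
j=14 s[j]='a': k: 3→0; π[14]=1 (border 'a')
j=15 s[j]='b': k: 1→0; π[15]=0 (border '')
j=16 s[j]='a': π[16]=1 (border 'a')
j=17 s[j]='a': π[17]=2 (border 'aa')
j=18 s[j]='a': k: 2→1; π[18]=2 (border 'aa')
j=19 s[j]='a': k: 2→1; π[19]=2 (border 'aa')
j=20 s[j]='a': k: 2→1; π[20]=2 (border 'aa')
j=21 s[j]='b': π[21]=3 (border 'aab')
j=22 s[j]='a': k: 3→0; π[22]=1 (border 'a')

[0, 1, 0, 0, 0, 1, 2, 3, 4, 1, 0, 1, 2, 3, 1, 0, 1, 2, 2, 2, 2, 3, 1]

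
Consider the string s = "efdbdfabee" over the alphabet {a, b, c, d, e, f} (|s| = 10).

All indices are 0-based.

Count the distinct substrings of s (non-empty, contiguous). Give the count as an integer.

50

rank | idx | suffix
   0 |   6 | abee
   1 |   3 | bdfabee
   2 |   7 | bee
   3 |   2 | dbdfabee
   4 |   4 | dfabee
   5 |   9 | e
   6 |   8 | ee
   7 |   0 | efdbdfabee
   8 |   5 | fabee
   9 |   1 | fdbdfabee

SA = [6, 3, 7, 2, 4, 9, 8, 0, 5, 1]
[i] adj suffixes → lcp
  [1] 6/3 → 0 ('')
  [2] 3/7 → 1 ('b')
  [3] 7/2 → 0 ('')
  [4] 2/4 → 1 ('d')
  [5] 4/9 → 0 ('')
  [6] 9/8 → 1 ('e')
  [7] 8/0 → 1 ('e')
  [8] 0/5 → 0 ('')
  [9] 5/1 → 1 ('f')

n(n+1)/2 = 10·11/2 = 55
Σ LCP = 0 + 0 + 1 + 0 + 1 + 0 + 1 + 1 + 0 + 1 = 5
distinct = 55 − 5 = 50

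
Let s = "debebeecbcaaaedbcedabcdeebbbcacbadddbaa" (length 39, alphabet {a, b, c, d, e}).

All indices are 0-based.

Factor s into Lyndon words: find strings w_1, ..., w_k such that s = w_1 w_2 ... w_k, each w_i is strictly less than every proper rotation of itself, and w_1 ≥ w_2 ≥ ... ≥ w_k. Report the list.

["de", "bebeec", "bc", "aaaedbcedabcdeebbbcacbadddb", "a", "a"]

emit factor 1: 'de' (i=0, period=2)
emit factor 2: 'bebeec' (i=2, period=6)
emit factor 3: 'bc' (i=8, period=2)
emit factor 4: 'aaaedbcedabcdeebbbcacbadddb' (i=10, period=27)
emit factor 5: 'a' (i=37, period=1)
emit factor 6: 'a' (i=38, period=1)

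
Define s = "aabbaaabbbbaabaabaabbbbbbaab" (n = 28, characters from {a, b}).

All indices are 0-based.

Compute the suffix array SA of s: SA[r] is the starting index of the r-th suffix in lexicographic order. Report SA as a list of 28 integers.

rank→(start, suffix):
  0 → (4, 'aaabbbbaabaabaabbbbbbaab')
  1 → (25, 'aab')
  2 → (11, 'aabaabaabbbbbbaab')
  3 → (14, 'aabaabbbbbbaab')
  4 → (0, 'aabbaaabbbbaabaabaabbbbbbaab')
  5 → (5, 'aabbbbaabaabaabbbbbbaab')
  6 → (17, 'aabbbbbbaab')
  7 → (26, 'ab')
  8 → (12, 'abaabaabbbbbbaab')
  9 → (15, 'abaabbbbbbaab')
  10 → (1, 'abbaaabbbbaabaabaabbbbbbaab')
  11 → (6, 'abbbbaabaabaabbbbbbaab')
  12 → (18, 'abbbbbbaab')
  13 → (27, 'b')
  14 → (3, 'baaabbbbaabaabaabbbbbbaab')
  15 → (24, 'baab')
  16 → (10, 'baabaabaabbbbbbaab')
  17 → (13, 'baabaabbbbbbaab')
  18 → (16, 'baabbbbbbaab')
  19 → (2, 'bbaaabbbbaabaabaabbbbbbaab')
  20 → (23, 'bbaab')
  21 → (9, 'bbaabaabaabbbbbbaab')
  22 → (22, 'bbbaab')
  23 → (8, 'bbbaabaabaabbbbbbaab')
  24 → (21, 'bbbbaab')
  25 → (7, 'bbbbaabaabaabbbbbbaab')
  26 → (20, 'bbbbbaab')
  27 → (19, 'bbbbbbaab')

[4, 25, 11, 14, 0, 5, 17, 26, 12, 15, 1, 6, 18, 27, 3, 24, 10, 13, 16, 2, 23, 9, 22, 8, 21, 7, 20, 19]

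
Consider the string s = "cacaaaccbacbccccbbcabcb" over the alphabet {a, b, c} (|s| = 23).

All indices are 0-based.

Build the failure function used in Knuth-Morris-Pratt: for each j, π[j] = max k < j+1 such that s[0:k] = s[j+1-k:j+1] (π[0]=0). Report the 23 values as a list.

π[0] = 0
j=1 s[j]='a': π[1]=0 (border '')
j=2 s[j]='c': π[2]=1 (border 'c')
j=3 s[j]='a': π[3]=2 (border 'ca')
j=4 s[j]='a': k: 2→0; π[4]=0 (border '')
j=5 s[j]='a': π[5]=0 (border '')
j=6 s[j]='c': π[6]=1 (border 'c')
j=7 s[j]='c': k: 1→0; π[7]=1 (border 'c')
j=8 s[j]='b': k: 1→0; π[8]=0 (border '')
j=9 s[j]='a': π[9]=0 (border '')
j=10 s[j]='c': π[10]=1 (border 'c')
j=11 s[j]='b': k: 1→0; π[11]=0 (border '')
j=12 s[j]='c': π[12]=1 (border 'c')
j=13 s[j]='c': k: 1→0; π[13]=1 (border 'c')
j=14 s[j]='c': k: 1→0; π[14]=1 (border 'c')
j=15 s[j]='c': k: 1→0; π[15]=1 (border 'c')
j=16 s[j]='b': k: 1→0; π[16]=0 (border '')
j=17 s[j]='b': π[17]=0 (border '')
j=18 s[j]='c': π[18]=1 (border 'c')
j=19 s[j]='a': π[19]=2 (border 'ca')
j=20 s[j]='b': k: 2→0; π[20]=0 (border '')
j=21 s[j]='c': π[21]=1 (border 'c')
j=22 s[j]='b': k: 1→0; π[22]=0 (border '')

[0, 0, 1, 2, 0, 0, 1, 1, 0, 0, 1, 0, 1, 1, 1, 1, 0, 0, 1, 2, 0, 1, 0]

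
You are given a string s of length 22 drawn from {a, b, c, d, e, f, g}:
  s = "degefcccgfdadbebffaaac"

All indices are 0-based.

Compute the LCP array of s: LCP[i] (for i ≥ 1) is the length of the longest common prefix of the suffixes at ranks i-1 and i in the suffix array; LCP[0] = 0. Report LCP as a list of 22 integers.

[0, 2, 1, 1, 0, 1, 0, 1, 2, 1, 0, 1, 1, 0, 1, 1, 0, 1, 1, 1, 0, 1]

rank→(start, suffix):
  0 → (18, 'aaac')
  1 → (19, 'aac')
  2 → (20, 'ac')
  3 → (11, 'adbebffaaac')
  4 → (13, 'bebffaaac')
  5 → (15, 'bffaaac')
  6 → (21, 'c')
  7 → (5, 'cccgfdadbebffaaac')
  8 → (6, 'ccgfdadbebffaaac')
  9 → (7, 'cgfdadbebffaaac')
  10 → (10, 'dadbebffaaac')
  11 → (12, 'dbebffaaac')
  12 → (0, 'degefcccgfdadbebffaaac')
  13 → (14, 'ebffaaac')
  14 → (3, 'efcccgfdadbebffaaac')
  15 → (1, 'egefcccgfdadbebffaaac')
  16 → (17, 'faaac')
  17 → (4, 'fcccgfdadbebffaaac')
  18 → (9, 'fdadbebffaaac')
  19 → (16, 'ffaaac')
  20 → (2, 'gefcccgfdadbebffaaac')
  21 → (8, 'gfdadbebffaaac')

SA = [18, 19, 20, 11, 13, 15, 21, 5, 6, 7, 10, 12, 0, 14, 3, 1, 17, 4, 9, 16, 2, 8]
i: (SA[i-1],SA[i]) lcp shared
  1: (18,19) 2 'aa'
  2: (19,20) 1 'a'
  3: (20,11) 1 'a'
  4: (11,13) 0 ''
  5: (13,15) 1 'b'
  6: (15,21) 0 ''
  7: (21,5) 1 'c'
  8: (5,6) 2 'cc'
  9: (6,7) 1 'c'
  10: (7,10) 0 ''
  11: (10,12) 1 'd'
  12: (12,0) 1 'd'
  13: (0,14) 0 ''
  14: (14,3) 1 'e'
  15: (3,1) 1 'e'
  16: (1,17) 0 ''
  17: (17,4) 1 'f'
  18: (4,9) 1 'f'
  19: (9,16) 1 'f'
  20: (16,2) 0 ''
  21: (2,8) 1 'g'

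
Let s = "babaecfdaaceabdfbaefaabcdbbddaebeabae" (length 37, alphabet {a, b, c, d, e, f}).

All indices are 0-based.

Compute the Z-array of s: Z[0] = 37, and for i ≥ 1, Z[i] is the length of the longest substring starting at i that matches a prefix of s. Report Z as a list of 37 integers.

[37, 0, 2, 0, 0, 0, 0, 0, 0, 0, 0, 0, 0, 1, 0, 0, 2, 0, 0, 0, 0, 0, 1, 0, 0, 1, 1, 0, 0, 0, 0, 1, 0, 0, 2, 0, 0]

Z[0]=37
i=1: i≥r, start 0; Z[1]=0
i=2: i≥r, start 0; Z[2]=2 scan→box=[2,4)
i=3: min(r-i=1, Z[1]=0)=0; Z[3]=0
i=4: i≥r, start 0; Z[4]=0
i=5: i≥r, start 0; Z[5]=0
i=6: i≥r, start 0; Z[6]=0
i=7: i≥r, start 0; Z[7]=0
i=8: i≥r, start 0; Z[8]=0
i=9: i≥r, start 0; Z[9]=0
i=10: i≥r, start 0; Z[10]=0
i=11: i≥r, start 0; Z[11]=0
i=12: i≥r, start 0; Z[12]=0
i=13: i≥r, start 0; Z[13]=1 scan→box=[13,14)
i=14: i≥r, start 0; Z[14]=0
i=15: i≥r, start 0; Z[15]=0
i=16: i≥r, start 0; Z[16]=2 scan→box=[16,18)
i=17: min(r-i=1, Z[1]=0)=0; Z[17]=0
i=18: i≥r, start 0; Z[18]=0
i=19: i≥r, start 0; Z[19]=0
i=20: i≥r, start 0; Z[20]=0
i=21: i≥r, start 0; Z[21]=0
i=22: i≥r, start 0; Z[22]=1 scan→box=[22,23)
i=23: i≥r, start 0; Z[23]=0
i=24: i≥r, start 0; Z[24]=0
i=25: i≥r, start 0; Z[25]=1 scan→box=[25,26)
i=26: i≥r, start 0; Z[26]=1 scan→box=[26,27)
i=27: i≥r, start 0; Z[27]=0
i=28: i≥r, start 0; Z[28]=0
i=29: i≥r, start 0; Z[29]=0
i=30: i≥r, start 0; Z[30]=0
i=31: i≥r, start 0; Z[31]=1 scan→box=[31,32)
i=32: i≥r, start 0; Z[32]=0
i=33: i≥r, start 0; Z[33]=0
i=34: i≥r, start 0; Z[34]=2 scan→box=[34,36)
i=35: min(r-i=1, Z[1]=0)=0; Z[35]=0
i=36: i≥r, start 0; Z[36]=0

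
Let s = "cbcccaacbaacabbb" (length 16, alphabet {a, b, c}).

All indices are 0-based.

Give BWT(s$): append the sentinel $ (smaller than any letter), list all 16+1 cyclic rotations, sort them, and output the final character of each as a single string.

bbccaabcbaccaa$cb

rank  rotation           last
    0  $cbcccaacbaacabbb  b
    1  aacabbb$cbcccaacb  b
    2  aacbaacabbb$cbccc  c
    3  abbb$cbcccaacbaac  c
    4  acabbb$cbcccaacba  a
    5  acbaacabbb$cbccca  a
    6  b$cbcccaacbaacabb  b
    7  baacabbb$cbcccaac  c
    8  bb$cbcccaacbaacab  b
    9  bbb$cbcccaacbaaca  a
   10  bcccaacbaacabbb$c  c
   11  caacbaacabbb$cbcc  c
   12  cabbb$cbcccaacbaa  a
   13  cbaacabbb$cbcccaa  a
   14  cbcccaacbaacabbb$  $
   15  ccaacbaacabbb$cbc  c
   16  cccaacbaacabbb$cb  b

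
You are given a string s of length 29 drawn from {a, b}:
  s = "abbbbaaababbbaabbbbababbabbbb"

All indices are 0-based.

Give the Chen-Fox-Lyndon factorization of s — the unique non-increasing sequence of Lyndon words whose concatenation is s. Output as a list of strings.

emit factor 1: 'abbbb' (i=0, period=5)
emit factor 2: 'aaababbbaabbbbababbabbbb' (i=5, period=24)

["abbbb", "aaababbbaabbbbababbabbbb"]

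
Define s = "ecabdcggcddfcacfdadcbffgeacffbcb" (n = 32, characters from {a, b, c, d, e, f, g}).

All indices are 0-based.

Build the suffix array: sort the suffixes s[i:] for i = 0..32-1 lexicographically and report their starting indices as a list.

sorted suffixes:
  #0 SA[0]=2  'abdcggcddfcacfdadcbffgeacffbcb'
  #1 SA[1]=13  'acfdadcbffgeacffbcb'
  #2 SA[2]=25  'acffbcb'
  #3 SA[3]=17  'adcbffgeacffbcb'
  #4 SA[4]=31  'b'
  #5 SA[5]=29  'bcb'
  #6 SA[6]=3  'bdcggcddfcacfdadcbffgeacffbcb'
  #7 SA[7]=20  'bffgeacffbcb'
  #8 SA[8]=1  'cabdcggcddfcacfdadcbffgeacffbcb'
  #9 SA[9]=12  'cacfdadcbffgeacffbcb'
  #10 SA[10]=30  'cb'
  #11 SA[11]=19  'cbffgeacffbcb'
  #12 SA[12]=8  'cddfcacfdadcbffgeacffbcb'
  #13 SA[13]=14  'cfdadcbffgeacffbcb'
  #14 SA[14]=26  'cffbcb'
  #15 SA[15]=5  'cggcddfcacfdadcbffgeacffbcb'
  #16 SA[16]=16  'dadcbffgeacffbcb'
  #17 SA[17]=18  'dcbffgeacffbcb'
  #18 SA[18]=4  'dcggcddfcacfdadcbffgeacffbcb'
  #19 SA[19]=9  'ddfcacfdadcbffgeacffbcb'
  #20 SA[20]=10  'dfcacfdadcbffgeacffbcb'
  #21 SA[21]=24  'eacffbcb'
  #22 SA[22]=0  'ecabdcggcddfcacfdadcbffgeacffbcb'
  #23 SA[23]=28  'fbcb'
  #24 SA[24]=11  'fcacfdadcbffgeacffbcb'
  #25 SA[25]=15  'fdadcbffgeacffbcb'
  #26 SA[26]=27  'ffbcb'
  #27 SA[27]=21  'ffgeacffbcb'
  #28 SA[28]=22  'fgeacffbcb'
  #29 SA[29]=7  'gcddfcacfdadcbffgeacffbcb'
  #30 SA[30]=23  'geacffbcb'
  #31 SA[31]=6  'ggcddfcacfdadcbffgeacffbcb'

[2, 13, 25, 17, 31, 29, 3, 20, 1, 12, 30, 19, 8, 14, 26, 5, 16, 18, 4, 9, 10, 24, 0, 28, 11, 15, 27, 21, 22, 7, 23, 6]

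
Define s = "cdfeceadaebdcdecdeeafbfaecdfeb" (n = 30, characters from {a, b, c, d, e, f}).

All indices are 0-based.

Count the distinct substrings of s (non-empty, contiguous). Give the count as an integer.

425

rank→(start, suffix):
  0 → (6, 'adaebdcdecdeeafbfaecdfeb')
  1 → (8, 'aebdcdecdeeafbfaecdfeb')
  2 → (23, 'aecdfeb')
  3 → (19, 'afbfaecdfeb')
  4 → (29, 'b')
  5 → (10, 'bdcdecdeeafbfaecdfeb')
  6 → (21, 'bfaecdfeb')
  7 → (12, 'cdecdeeafbfaecdfeb')
  8 → (15, 'cdeeafbfaecdfeb')
  9 → (25, 'cdfeb')
  10 → (0, 'cdfeceadaebdcdecdeeafbfaecdfeb')
  11 → (4, 'ceadaebdcdecdeeafbfaecdfeb')
  12 → (7, 'daebdcdecdeeafbfaecdfeb')
  13 → (11, 'dcdecdeeafbfaecdfeb')
  14 → (13, 'decdeeafbfaecdfeb')
  15 → (16, 'deeafbfaecdfeb')
  16 → (26, 'dfeb')
  17 → (1, 'dfeceadaebdcdecdeeafbfaecdfeb')
  18 → (5, 'eadaebdcdecdeeafbfaecdfeb')
  19 → (18, 'eafbfaecdfeb')
  20 → (28, 'eb')
  21 → (9, 'ebdcdecdeeafbfaecdfeb')
  22 → (14, 'ecdeeafbfaecdfeb')
  23 → (24, 'ecdfeb')
  24 → (3, 'eceadaebdcdecdeeafbfaecdfeb')
  25 → (17, 'eeafbfaecdfeb')
  26 → (22, 'faecdfeb')
  27 → (20, 'fbfaecdfeb')
  28 → (27, 'feb')
  29 → (2, 'feceadaebdcdecdeeafbfaecdfeb')

SA = [6, 8, 23, 19, 29, 10, 21, 12, 15, 25, 0, 4, 7, 11, 13, 16, 26, 1, 5, 18, 28, 9, 14, 24, 3, 17, 22, 20, 27, 2]
i: (SA[i-1],SA[i]) lcp shared
  1: (6,8) 1 'a'
  2: (8,23) 2 'ae'
  3: (23,19) 1 'a'
  4: (19,29) 0 ''
  5: (29,10) 1 'b'
  6: (10,21) 1 'b'
  7: (21,12) 0 ''
  8: (12,15) 3 'cde'
  9: (15,25) 2 'cd'
  10: (25,0) 4 'cdfe'
  11: (0,4) 1 'c'
  12: (4,7) 0 ''
  13: (7,11) 1 'd'
  14: (11,13) 1 'd'
  15: (13,16) 2 'de'
  16: (16,26) 1 'd'
  17: (26,1) 3 'dfe'
  18: (1,5) 0 ''
  19: (5,18) 2 'ea'
  20: (18,28) 1 'e'
  21: (28,9) 2 'eb'
  22: (9,14) 1 'e'
  23: (14,24) 3 'ecd'
  24: (24,3) 2 'ec'
  25: (3,17) 1 'e'
  26: (17,22) 0 ''
  27: (22,20) 1 'f'
  28: (20,27) 1 'f'
  29: (27,2) 2 'fe'

n(n+1)/2 = 30·31/2 = 465
Σ LCP = 0 + 1 + 2 + 1 + 0 + 1 + 1 + 0 + 3 + 2 + 4 + 1 + 0 + 1 + 1 + 2 + 1 + 3 + 0 + 2 + 1 + 2 + 1 + 3 + 2 + 1 + 0 + 1 + 1 + 2 = 40
distinct = 465 − 40 = 425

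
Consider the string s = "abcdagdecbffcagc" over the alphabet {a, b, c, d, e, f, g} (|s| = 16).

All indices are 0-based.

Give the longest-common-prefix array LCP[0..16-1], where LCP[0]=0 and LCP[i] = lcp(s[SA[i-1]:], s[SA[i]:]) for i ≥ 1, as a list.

sorted suffixes:
  #0 SA[0]=0  'abcdagdecbffcagc'
  #1 SA[1]=13  'agc'
  #2 SA[2]=4  'agdecbffcagc'
  #3 SA[3]=1  'bcdagdecbffcagc'
  #4 SA[4]=9  'bffcagc'
  #5 SA[5]=15  'c'
  #6 SA[6]=12  'cagc'
  #7 SA[7]=8  'cbffcagc'
  #8 SA[8]=2  'cdagdecbffcagc'
  #9 SA[9]=3  'dagdecbffcagc'
  #10 SA[10]=6  'decbffcagc'
  #11 SA[11]=7  'ecbffcagc'
  #12 SA[12]=11  'fcagc'
  #13 SA[13]=10  'ffcagc'
  #14 SA[14]=14  'gc'
  #15 SA[15]=5  'gdecbffcagc'

SA = [0, 13, 4, 1, 9, 15, 12, 8, 2, 3, 6, 7, 11, 10, 14, 5]
rank  pair      lcp
   1  s[0:],s[13:]  1  'a'
   2  s[13:],s[4:]  2  'ag'
   3  s[4:],s[1:]  0  ''
   4  s[1:],s[9:]  1  'b'
   5  s[9:],s[15:]  0  ''
   6  s[15:],s[12:]  1  'c'
   7  s[12:],s[8:]  1  'c'
   8  s[8:],s[2:]  1  'c'
   9  s[2:],s[3:]  0  ''
  10  s[3:],s[6:]  1  'd'
  11  s[6:],s[7:]  0  ''
  12  s[7:],s[11:]  0  ''
  13  s[11:],s[10:]  1  'f'
  14  s[10:],s[14:]  0  ''
  15  s[14:],s[5:]  1  'g'

[0, 1, 2, 0, 1, 0, 1, 1, 1, 0, 1, 0, 0, 1, 0, 1]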